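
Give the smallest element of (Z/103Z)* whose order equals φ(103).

φ(103) = 103 − 1 = 102 = 2 · 3 · 17.
Test candidates g = 2, 3, … against the prime factors q ∈ {2, 3, 17} of φ(103): g is a generator iff g^(102/q) ≢ 1 for every such q.
g = 2: 2^51 ≡ 1 — hits 1, so not a primitive root.
g = 3: 3^51 ≡ 102; 3^34 ≡ 1 — hits 1, so not a primitive root.
g = 4: 4^51 ≡ 1 — hits 1, so not a primitive root.
g = 5: 5^51 ≡ 102; 5^34 ≡ 56; 5^6 ≡ 72 — none is 1, so 5 is a primitive root.
So 5 is the smallest generator of (Z/103Z)^×.

5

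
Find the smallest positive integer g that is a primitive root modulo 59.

2

φ(59) = 59 − 1 = 58 = 2 · 29.
Test candidates g = 2, 3, … against the prime factors q ∈ {2, 29} of φ(59): g is a generator iff g^(58/q) ≢ 1 for every such q.
g = 2: 2^29 ≡ 58; 2^2 ≡ 4 — none is 1, so 2 is a primitive root.
So 2 is the smallest generator of (Z/59Z)^×.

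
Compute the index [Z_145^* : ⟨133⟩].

The order of 133 must divide φ(145) = φ(5·29) = (5−1)·(29−1) = 4·28 = 112 = 2^4 · 7.
Divisors of 112: 1, 2, 4, 7, 8, 14, 16, 28, 56, 112.
Check 133^d mod 145 for each divisor in increasing order:
133^1 ≡ 133 (mod 145)
133^2 ≡ 144 (mod 145)
133^4 ≡ 1 (mod 145) ✓
The order of 133 is 4, so the subgroup it generates has 4 elements.
The index is φ(145) / ord(133) = 112 / 4 = 28.

28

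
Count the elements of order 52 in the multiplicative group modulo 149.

0

φ(149) = 149 − 1 = 148 = 2^2 · 37.
In a cyclic group of order 148, there are φ(d) elements of order d for each divisor d of 148, and zero for non-divisors.
Here 148 is not a multiple of 52, so there are no elements of order 52.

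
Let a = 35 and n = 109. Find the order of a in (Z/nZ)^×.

The order of 35 must divide φ(109) = 109 − 1 = 108 = 2^2 · 3^3.
Divisors of 108: 1, 2, 3, 4, 6, 9, 12, 18, 27, 36, 54, 108.
Compute 35^d (mod 109) for the divisors d until we hit 1:
35^1 ≡ 35 (mod 109)
35^2 ≡ 26 (mod 109)
35^3 ≡ 38 (mod 109)
35^4 ≡ 22 (mod 109)
35^6 ≡ 27 (mod 109)
35^9 ≡ 45 (mod 109)
35^12 ≡ 75 (mod 109)
35^18 ≡ 63 (mod 109)
35^27 ≡ 1 (mod 109) ✓
Hence ord(35) = 27.

27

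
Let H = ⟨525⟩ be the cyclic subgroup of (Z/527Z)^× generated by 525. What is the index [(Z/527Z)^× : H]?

ord(525) | φ(527) = φ(17·31) = (17−1)·(31−1) = 16·30 = 480 = 2^5 · 3 · 5.
Divisors of 480: 1, 2, 3, 4, 5, 6, 8, 10, 12, 15, 16, 20, 24, 30, 32, 40, 48, 60, 80, 96, 120, 160, 240, 480.
Test each divisor d:
525^1 ≡ 525 (mod 527)
525^2 ≡ 4 (mod 527)
525^3 ≡ 519 (mod 527)
525^4 ≡ 16 (mod 527)
525^5 ≡ 495 (mod 527)
525^6 ≡ 64 (mod 527)
525^8 ≡ 256 (mod 527)
525^10 ≡ 497 (mod 527)
525^12 ≡ 407 (mod 527)
525^15 ≡ 433 (mod 527)
525^16 ≡ 188 (mod 527)
525^20 ≡ 373 (mod 527)
525^24 ≡ 171 (mod 527)
525^30 ≡ 404 (mod 527)
525^32 ≡ 35 (mod 527)
525^40 ≡ 1 (mod 527) ✓
The order of 525 is 40, so the subgroup it generates has 40 elements.
[(Z/527Z)^× : ⟨525⟩] = 480/40 = 12.

12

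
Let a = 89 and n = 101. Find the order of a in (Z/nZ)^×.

100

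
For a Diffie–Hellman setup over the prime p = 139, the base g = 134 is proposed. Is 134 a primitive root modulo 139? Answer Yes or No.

Yes

φ(139) = 139 − 1 = 138 = 2 · 3 · 23.
134 is a primitive root mod 139 iff 134^(φ(139)/q) ≢ 1 for every prime q | φ(139), i.e. q ∈ {2, 3, 23}.
134^69 ≡ 138 (mod 139)  [q = 2: ≢ 1 ✓]
134^46 ≡ 42 (mod 139)  [q = 3: ≢ 1 ✓]
134^6 ≡ 57 (mod 139)  [q = 23: ≢ 1 ✓]
Every test exponent gives a nontrivial residue, hence 134 generates the full group.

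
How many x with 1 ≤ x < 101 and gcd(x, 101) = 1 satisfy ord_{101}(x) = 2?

φ(101) = 101 − 1 = 100 = 2^2 · 5^2.
Since (Z/101Z)^× is cyclic of order 100, the number of elements of order d is φ(d) when d | 100 and 0 otherwise.
2 | 100, and φ(2) = 2 − 1 = 1.

1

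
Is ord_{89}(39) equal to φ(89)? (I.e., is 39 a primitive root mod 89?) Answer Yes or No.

No

φ(89) = 89 − 1 = 88 = 2^3 · 11.
Test 39^(88/q) mod 89 for each prime factor q of 88:
39^44 ≡ 1 (mod 89)  [q = 2: ≡ 1 ✗]
39^8 ≡ 2 (mod 89)  [q = 11: ≢ 1 ✓]
Since 39^44 ≡ 1, the order of 39 divides 44 < 88, so 39 is not a primitive root.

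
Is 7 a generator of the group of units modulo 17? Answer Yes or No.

Yes

φ(17) = 17 − 1 = 16 = 2^4.
7 is a primitive root mod 17 iff 7^(φ(17)/q) ≢ 1 for every prime q | φ(17), i.e. q ∈ {2}.
7^8 ≡ 16 (mod 17)  [q = 2: ≢ 1 ✓]
Every test exponent gives a nontrivial residue, hence 7 generates the full group.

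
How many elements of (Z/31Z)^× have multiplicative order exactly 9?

0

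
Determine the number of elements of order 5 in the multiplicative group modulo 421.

4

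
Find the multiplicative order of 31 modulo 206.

34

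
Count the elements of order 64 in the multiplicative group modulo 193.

32

φ(193) = 193 − 1 = 192 = 2^6 · 3.
(Z/193Z)^× is cyclic (|G| = 192); a cyclic group of order m has exactly φ(d) elements of each order d | m, and none otherwise.
64 = 2^6 divides 192, and φ(64) = 32.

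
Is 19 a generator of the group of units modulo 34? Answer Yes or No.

No

φ(34) = φ(2)·φ(17) = 1·16 = 16 = 2^4.
19 is a primitive root mod 34 iff 19^(φ(34)/q) ≢ 1 for every prime q | φ(34), i.e. q ∈ {2}.
19^8 ≡ 1 (mod 34)  [q = 2: ≡ 1 ✗]
The check at q = 2 fails, so 19 generates a proper subgroup.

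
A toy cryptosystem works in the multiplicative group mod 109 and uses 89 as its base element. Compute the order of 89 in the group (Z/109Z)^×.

The order of 89 must divide φ(109) = 109 − 1 = 108 = 2^2 · 3^3.
Divisors of 108: 1, 2, 3, 4, 6, 9, 12, 18, 27, 36, 54, 108.
Compute 89^d (mod 109) for the divisors d until we hit 1:
89^1 ≡ 89
89^2 ≡ 73
89^3 ≡ 66
89^4 ≡ 97
89^6 ≡ 105
89^9 ≡ 63
89^12 ≡ 16
89^18 ≡ 45
89^27 ≡ 1
So ord_109(89) = 27.

27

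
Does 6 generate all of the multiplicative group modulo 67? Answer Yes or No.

No

φ(67) = 67 − 1 = 66 = 2 · 3 · 11.
6 is a primitive root mod 67 iff 6^(φ(67)/q) ≢ 1 for every prime q | φ(67), i.e. q ∈ {2, 3, 11}.
6^33 ≡ 1 (mod 67)  [q = 2: ≡ 1 ✗]
6^22 ≡ 37 (mod 67)  [q = 3: ≢ 1 ✓]
6^6 ≡ 24 (mod 67)  [q = 11: ≢ 1 ✓]
6^33 ≡ 1 shows ord(6) | 33, strictly less than φ(67); not a primitive root.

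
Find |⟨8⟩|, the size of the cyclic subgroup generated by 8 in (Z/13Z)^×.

ord(8) | φ(13) = 13 − 1 = 12 = 2^2 · 3.
Divisors of 12: 1, 2, 3, 4, 6, 12.
Test each divisor d:
8^1 ≡ 8
8^2 ≡ 12
8^3 ≡ 5
8^4 ≡ 1
So ord_13(8) = 4.

4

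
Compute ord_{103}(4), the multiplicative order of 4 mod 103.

Since 4 ∈ (Z/103Z)^×, its order divides φ(103) = 103 − 1 = 102 = 2 · 3 · 17.
Divisors of 102: 1, 2, 3, 6, 17, 34, 51, 102.
Compute 4^d (mod 103) for the divisors d until we hit 1:
4^1 ≡ 4 (mod 103)
4^2 ≡ 16 (mod 103)
4^3 ≡ 64 (mod 103)
4^6 ≡ 79 (mod 103)
4^17 ≡ 46 (mod 103)
4^34 ≡ 56 (mod 103)
4^51 ≡ 1 (mod 103) ✓
So ord_103(4) = 51.

51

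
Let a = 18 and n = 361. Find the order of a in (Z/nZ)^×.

38

Since 18 ∈ (Z/361Z)^×, its order divides φ(361) = φ(19^2) = 19·(19−1) = 342 = 2 · 3^2 · 19.
Divisors of 342: 1, 2, 3, 6, 9, 18, 19, 38, 57, 114, 171, 342.
Evaluate successive powers at the divisors of 342:
18^1 ≡ 18
18^2 ≡ 324
18^3 ≡ 56
18^6 ≡ 248
18^9 ≡ 170
18^18 ≡ 20
18^19 ≡ 360
18^38 ≡ 1
Hence ord(18) = 38.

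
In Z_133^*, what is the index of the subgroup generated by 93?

By Lagrange's theorem, ord_133(93) divides φ(133) = φ(7·19) = (7−1)·(19−1) = 6·18 = 108 = 2^2 · 3^3.
Divisors of 108: 1, 2, 3, 4, 6, 9, 12, 18, 27, 36, 54, 108.
Check 93^d mod 133 for each divisor in increasing order:
93^1 ≡ 93 (mod 133)
93^2 ≡ 4 (mod 133)
93^3 ≡ 106 (mod 133)
93^4 ≡ 16 (mod 133)
93^6 ≡ 64 (mod 133)
93^9 ≡ 1 (mod 133) ✓
So ord_133(93) = 9, hence |⟨93⟩| = 9.
[(Z/133Z)^× : ⟨93⟩] = 108/9 = 12.

12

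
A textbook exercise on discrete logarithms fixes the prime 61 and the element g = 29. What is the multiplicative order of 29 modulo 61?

12

ord(29) | φ(61) = 61 − 1 = 60 = 2^2 · 3 · 5.
Divisors of 60: 1, 2, 3, 4, 5, 6, 10, 12, 15, 20, 30, 60.
Compute 29^d (mod 61) for the divisors d until we hit 1:
29^1 ≡ 29 (mod 61)
29^2 ≡ 48 (mod 61)
29^3 ≡ 50 (mod 61)
29^4 ≡ 47 (mod 61)
29^5 ≡ 21 (mod 61)
29^6 ≡ 60 (mod 61)
29^10 ≡ 14 (mod 61)
29^12 ≡ 1 (mod 61) ✓
Hence ord(29) = 12.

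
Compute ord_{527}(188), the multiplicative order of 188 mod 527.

Since 188 ∈ (Z/527Z)^×, its order divides φ(527) = φ(17·31) = (17−1)·(31−1) = 16·30 = 480 = 2^5 · 3 · 5.
Divisors of 480: 1, 2, 3, 4, 5, 6, 8, 10, 12, 15, 16, 20, 24, 30, 32, 40, 48, 60, 80, 96, 120, 160, 240, 480.
Check 188^d mod 527 for each divisor in increasing order:
188^1 ≡ 188 (mod 527)
188^2 ≡ 35 (mod 527)
188^3 ≡ 256 (mod 527)
188^4 ≡ 171 (mod 527)
188^5 ≡ 1 (mod 527) ✓
So ord_527(188) = 5.

5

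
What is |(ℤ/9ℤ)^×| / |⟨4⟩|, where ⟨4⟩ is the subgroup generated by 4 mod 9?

2

The order of 4 must divide φ(9) = φ(3^2) = 3·(3−1) = 6 = 2 · 3.
Divisors of 6: 1, 2, 3, 6.
Evaluate successive powers at the divisors of 6:
4^1 ≡ 4 (mod 9)
4^2 ≡ 7 (mod 9)
4^3 ≡ 1 (mod 9) ✓
Thus |⟨4⟩| = ord(4) = 3.
Index = |(Z/9Z)^×| / |⟨4⟩| = 6 / 3 = 2.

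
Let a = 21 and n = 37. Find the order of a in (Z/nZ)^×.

The order of 21 must divide φ(37) = 37 − 1 = 36 = 2^2 · 3^2.
Divisors of 36: 1, 2, 3, 4, 6, 9, 12, 18, 36.
Compute 21^d (mod 37) for the divisors d until we hit 1:
21^1 ≡ 21
21^2 ≡ 34
21^3 ≡ 11
21^4 ≡ 9
21^6 ≡ 10
21^9 ≡ 36
21^12 ≡ 26
21^18 ≡ 1
The smallest such exponent is 18, so the order of 21 is 18.

18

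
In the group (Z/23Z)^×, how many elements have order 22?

φ(23) = 23 − 1 = 22 = 2 · 11.
In a cyclic group of order 22, there are φ(d) elements of order d for each divisor d of 22, and zero for non-divisors.
22 = 2 · 11 divides 22, and φ(22) = 10.

10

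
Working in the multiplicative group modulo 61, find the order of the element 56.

15

ord(56) | φ(61) = 61 − 1 = 60 = 2^2 · 3 · 5.
Divisors of 60: 1, 2, 3, 4, 5, 6, 10, 12, 15, 20, 30, 60.
Evaluate successive powers at the divisors of 60:
56^1 ≡ 56 (mod 61)
56^2 ≡ 25 (mod 61)
56^3 ≡ 58 (mod 61)
56^4 ≡ 15 (mod 61)
56^5 ≡ 47 (mod 61)
56^6 ≡ 9 (mod 61)
56^10 ≡ 13 (mod 61)
56^12 ≡ 20 (mod 61)
56^15 ≡ 1 (mod 61) ✓
The smallest such exponent is 15, so the order of 56 is 15.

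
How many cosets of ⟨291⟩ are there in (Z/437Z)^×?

2

By Lagrange's theorem, ord_437(291) divides φ(437) = φ(19·23) = (19−1)·(23−1) = 18·22 = 396 = 2^2 · 3^2 · 11.
Divisors of 396: 1, 2, 3, 4, 6, 9, 11, 12, 18, 22, 33, 36, 44, 66, 99, 132, 198, 396.
Test each divisor d:
291^1 ≡ 291
291^2 ≡ 340
291^3 ≡ 178
291^4 ≡ 232
291^6 ≡ 220
291^9 ≡ 267
291^11 ≡ 321
291^12 ≡ 330
291^18 ≡ 58
291^22 ≡ 346
291^33 ≡ 68
291^36 ≡ 305
291^44 ≡ 415
291^66 ≡ 254
291^99 ≡ 229
291^132 ≡ 277
291^198 ≡ 1
So ord_437(291) = 198, hence |⟨291⟩| = 198.
Index = |(Z/437Z)^×| / |⟨291⟩| = 396 / 198 = 2.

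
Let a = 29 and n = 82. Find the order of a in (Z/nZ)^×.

40

Since 29 ∈ (Z/82Z)^×, its order divides φ(82) = φ(2)·φ(41) = 1·40 = 40 = 2^3 · 5.
Divisors of 40: 1, 2, 4, 5, 8, 10, 20, 40.
Check 29^d mod 82 for each divisor in increasing order:
29^1 ≡ 29 (mod 82)
29^2 ≡ 21 (mod 82)
29^4 ≡ 31 (mod 82)
29^5 ≡ 79 (mod 82)
29^8 ≡ 59 (mod 82)
29^10 ≡ 9 (mod 82)
29^20 ≡ 81 (mod 82)
29^40 ≡ 1 (mod 82) ✓
The smallest such exponent is 40, so the order of 29 is 40.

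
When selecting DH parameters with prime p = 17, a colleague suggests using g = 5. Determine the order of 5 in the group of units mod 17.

The order of 5 must divide φ(17) = 17 − 1 = 16 = 2^4.
Divisors of 16: 1, 2, 4, 8, 16.
Evaluate successive powers at the divisors of 16:
5^1 ≡ 5 (mod 17)
5^2 ≡ 8 (mod 17)
5^4 ≡ 13 (mod 17)
5^8 ≡ 16 (mod 17)
5^16 ≡ 1 (mod 17) ✓
So ord_17(5) = 16.

16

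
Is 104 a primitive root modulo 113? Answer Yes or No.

No

φ(113) = 113 − 1 = 112 = 2^4 · 7.
104 is a primitive root mod 113 iff 104^(φ(113)/q) ≢ 1 for every prime q | φ(113), i.e. q ∈ {2, 7}.
104^56 ≡ 1 (mod 113)  [q = 2: ≡ 1 ✗]
104^16 ≡ 28 (mod 113)  [q = 7: ≢ 1 ✓]
Since 104^56 ≡ 1, the order of 104 divides 56 < 112, so 104 is not a primitive root.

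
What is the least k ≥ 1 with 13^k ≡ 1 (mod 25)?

20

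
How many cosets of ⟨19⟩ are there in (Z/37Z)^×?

1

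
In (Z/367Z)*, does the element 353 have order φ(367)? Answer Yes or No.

Yes

φ(367) = 367 − 1 = 366 = 2 · 3 · 61.
It suffices to check that the order of 353 is not a proper divisor of 366: compute 353^(366/q) for q ∈ {2, 3, 61}.
353^183 ≡ 366 (mod 367)  [q = 2: ≢ 1 ✓]
353^122 ≡ 283 (mod 367)  [q = 3: ≢ 1 ✓]
353^6 ≡ 164 (mod 367)  [q = 61: ≢ 1 ✓]
All checks pass, so 353 has order 366 and is a primitive root modulo 367.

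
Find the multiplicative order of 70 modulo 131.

Since 70 ∈ (Z/131Z)^×, its order divides φ(131) = 131 − 1 = 130 = 2 · 5 · 13.
Divisors of 130: 1, 2, 5, 10, 13, 26, 65, 130.
Compute 70^d (mod 131) for the divisors d until we hit 1:
70^1 ≡ 70
70^2 ≡ 53
70^5 ≡ 130
70^10 ≡ 1
Hence ord(70) = 10.

10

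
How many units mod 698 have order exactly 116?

φ(698) = φ(2)·φ(349) = 1·348 = 348 = 2^2 · 3 · 29.
Since (Z/698Z)^× is cyclic of order 348, the number of elements of order d is φ(d) when d | 348 and 0 otherwise.
116 = 2^2 · 29 divides 348, and φ(116) = 56.

56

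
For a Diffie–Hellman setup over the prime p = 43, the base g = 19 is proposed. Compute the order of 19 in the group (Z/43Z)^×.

Since 19 ∈ (Z/43Z)^×, its order divides φ(43) = 43 − 1 = 42 = 2 · 3 · 7.
Divisors of 42: 1, 2, 3, 6, 7, 14, 21, 42.
Compute 19^d (mod 43) for the divisors d until we hit 1:
19^1 ≡ 19
19^2 ≡ 17
19^3 ≡ 22
19^6 ≡ 11
19^7 ≡ 37
19^14 ≡ 36
19^21 ≡ 42
19^42 ≡ 1
So ord_43(19) = 42.

42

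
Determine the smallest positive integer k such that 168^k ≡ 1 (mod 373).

372

Since 168 ∈ (Z/373Z)^×, its order divides φ(373) = 373 − 1 = 372 = 2^2 · 3 · 31.
Divisors of 372: 1, 2, 3, 4, 6, 12, 31, 62, 93, 124, 186, 372.
Compute 168^d (mod 373) for the divisors d until we hit 1:
168^1 ≡ 168
168^2 ≡ 249
168^3 ≡ 56
168^4 ≡ 83
168^6 ≡ 152
168^12 ≡ 351
168^31 ≡ 69
168^62 ≡ 285
168^93 ≡ 269
168^124 ≡ 284
168^186 ≡ 372
168^372 ≡ 1
So ord_373(168) = 372.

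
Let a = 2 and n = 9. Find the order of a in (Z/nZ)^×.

6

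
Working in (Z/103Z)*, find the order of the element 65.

102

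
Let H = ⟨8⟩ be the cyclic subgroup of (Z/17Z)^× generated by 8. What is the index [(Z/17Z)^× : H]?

2

By Lagrange's theorem, ord_17(8) divides φ(17) = 17 − 1 = 16 = 2^4.
Divisors of 16: 1, 2, 4, 8, 16.
Evaluate successive powers at the divisors of 16:
8^1 ≡ 8 (mod 17)
8^2 ≡ 13 (mod 17)
8^4 ≡ 16 (mod 17)
8^8 ≡ 1 (mod 17) ✓
Thus |⟨8⟩| = ord(8) = 8.
[(Z/17Z)^× : ⟨8⟩] = 16/8 = 2.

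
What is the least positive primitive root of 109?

φ(109) = 109 − 1 = 108 = 2^2 · 3^3.
g is a primitive root iff g^(108/q) ≢ 1 (mod 109) for each prime q ∈ {2, 3}.
g = 2: 2^54 ≡ 108; 2^36 ≡ 1 — hits 1, so not a primitive root.
g = 3: 3^54 ≡ 1 — hits 1, so not a primitive root.
g = 4: 4^54 ≡ 1 — hits 1, so not a primitive root.
g = 5: 5^54 ≡ 1 — hits 1, so not a primitive root.
g = 6: 6^54 ≡ 108; 6^36 ≡ 63 — none is 1, so 6 is a primitive root.
The smallest primitive root modulo 109 is 6.

6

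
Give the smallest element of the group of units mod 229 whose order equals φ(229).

6

φ(229) = 229 − 1 = 228 = 2^2 · 3 · 19.
g is a primitive root iff g^(228/q) ≢ 1 (mod 229) for each prime q ∈ {2, 3, 19}.
g = 2: 2^114 ≡ 228; 2^76 ≡ 1 — hits 1, so not a primitive root.
g = 3: 3^114 ≡ 1 — hits 1, so not a primitive root.
g = 4: 4^114 ≡ 1 — hits 1, so not a primitive root.
g = 5: 5^114 ≡ 1 — hits 1, so not a primitive root.
g = 6: 6^114 ≡ 228; 6^76 ≡ 134; 6^12 ≡ 165 — none is 1, so 6 is a primitive root.
So 6 is the smallest generator of (Z/229Z)^×.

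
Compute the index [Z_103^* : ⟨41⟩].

2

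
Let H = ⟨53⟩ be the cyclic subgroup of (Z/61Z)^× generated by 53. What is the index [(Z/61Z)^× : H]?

3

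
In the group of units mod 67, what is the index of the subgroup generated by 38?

11

Since 38 ∈ (Z/67Z)^×, its order divides φ(67) = 67 − 1 = 66 = 2 · 3 · 11.
Divisors of 66: 1, 2, 3, 6, 11, 22, 33, 66.
Check 38^d mod 67 for each divisor in increasing order:
38^1 ≡ 38 (mod 67)
38^2 ≡ 37 (mod 67)
38^3 ≡ 66 (mod 67)
38^6 ≡ 1 (mod 67) ✓
So ord_67(38) = 6, hence |⟨38⟩| = 6.
[(Z/67Z)^× : ⟨38⟩] = 66/6 = 11.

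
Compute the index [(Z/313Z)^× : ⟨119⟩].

8

ord(119) | φ(313) = 313 − 1 = 312 = 2^3 · 3 · 13.
Divisors of 312: 1, 2, 3, 4, 6, 8, 12, 13, 24, 26, 39, 52, 78, 104, 156, 312.
Compute 119^d (mod 313) for the divisors d until we hit 1:
119^1 ≡ 119 (mod 313)
119^2 ≡ 76 (mod 313)
119^3 ≡ 280 (mod 313)
119^4 ≡ 142 (mod 313)
119^6 ≡ 150 (mod 313)
119^8 ≡ 132 (mod 313)
119^12 ≡ 277 (mod 313)
119^13 ≡ 98 (mod 313)
119^24 ≡ 44 (mod 313)
119^26 ≡ 214 (mod 313)
119^39 ≡ 1 (mod 313) ✓
Thus |⟨119⟩| = ord(119) = 39.
Index = |(Z/313Z)^×| / |⟨119⟩| = 312 / 39 = 8.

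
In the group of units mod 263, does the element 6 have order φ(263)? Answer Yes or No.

No

φ(263) = 263 − 1 = 262 = 2 · 131.
An element g generates (Z/263Z)^× iff g^(262/q) ≢ 1 (mod 263) for each prime q ∈ {2, 131}.
6^131 ≡ 1 (mod 263)  [q = 2: ≡ 1 ✗]
6^2 ≡ 36 (mod 263)  [q = 131: ≢ 1 ✓]
The check at q = 2 fails, so 6 generates a proper subgroup.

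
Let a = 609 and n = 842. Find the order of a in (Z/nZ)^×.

12

Since 609 ∈ (Z/842Z)^×, its order divides φ(842) = φ(2)·φ(421) = 1·420 = 420 = 2^2 · 3 · 5 · 7.
Divisors of 420: 1, 2, 3, 4, 5, 6, 7, 10, 12, 14, 15, 20, 21, 28, 30, 35, 42, 60, 70, 84, 105, 140, 210, 420.
Compute 609^d (mod 842) for the divisors d until we hit 1:
609^1 ≡ 609
609^2 ≡ 401
609^3 ≡ 29
609^4 ≡ 821
609^5 ≡ 683
609^6 ≡ 841
609^7 ≡ 233
609^10 ≡ 21
609^12 ≡ 1
Hence ord(609) = 12.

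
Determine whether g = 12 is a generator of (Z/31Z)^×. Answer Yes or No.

Yes

φ(31) = 31 − 1 = 30 = 2 · 3 · 5.
Test 12^(30/q) mod 31 for each prime factor q of 30:
12^15 ≡ 30 (mod 31)  [q = 2: ≢ 1 ✓]
12^10 ≡ 25 (mod 31)  [q = 3: ≢ 1 ✓]
12^6 ≡ 2 (mod 31)  [q = 5: ≢ 1 ✓]
None equal 1, so ord_31(12) = 30: 12 is a primitive root.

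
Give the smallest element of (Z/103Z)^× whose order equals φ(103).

5

φ(103) = 103 − 1 = 102 = 2 · 3 · 17.
Test candidates g = 2, 3, … against the prime factors q ∈ {2, 3, 17} of φ(103): g is a generator iff g^(102/q) ≢ 1 for every such q.
g = 2: 2^51 ≡ 1 — hits 1, so not a primitive root.
g = 3: 3^51 ≡ 102; 3^34 ≡ 1 — hits 1, so not a primitive root.
g = 4: 4^51 ≡ 1 — hits 1, so not a primitive root.
g = 5: 5^51 ≡ 102; 5^34 ≡ 56; 5^6 ≡ 72 — none is 1, so 5 is a primitive root.
So 5 is the smallest generator of (Z/103Z)^×.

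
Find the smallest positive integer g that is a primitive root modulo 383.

5

φ(383) = 383 − 1 = 382 = 2 · 191.
Test candidates g = 2, 3, … against the prime factors q ∈ {2, 191} of φ(383): g is a generator iff g^(382/q) ≢ 1 for every such q.
g = 2: 2^191 ≡ 1 — hits 1, so not a primitive root.
g = 3: 3^191 ≡ 1 — hits 1, so not a primitive root.
g = 4: 4^191 ≡ 1 — hits 1, so not a primitive root.
g = 5: 5^191 ≡ 382; 5^2 ≡ 25 — none is 1, so 5 is a primitive root.
Hence the least primitive root of 383 is 5.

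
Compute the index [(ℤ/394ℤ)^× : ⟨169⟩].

The order of 169 must divide φ(394) = φ(2)·φ(197) = 1·196 = 196 = 2^2 · 7^2.
Divisors of 196: 1, 2, 4, 7, 14, 28, 49, 98, 196.
Compute 169^d (mod 394) for the divisors d until we hit 1:
169^1 ≡ 169
169^2 ≡ 193
169^4 ≡ 213
169^7 ≡ 19
169^14 ≡ 361
169^28 ≡ 301
169^49 ≡ 393
169^98 ≡ 1
The order of 169 is 98, so the subgroup it generates has 98 elements.
Index = |(Z/394Z)^×| / |⟨169⟩| = 196 / 98 = 2.

2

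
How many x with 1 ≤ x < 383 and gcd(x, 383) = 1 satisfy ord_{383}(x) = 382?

φ(383) = 383 − 1 = 382 = 2 · 191.
In a cyclic group of order 382, there are φ(d) elements of order d for each divisor d of 382, and zero for non-divisors.
382 = 2 · 191 divides 382, and φ(382) = 190.

190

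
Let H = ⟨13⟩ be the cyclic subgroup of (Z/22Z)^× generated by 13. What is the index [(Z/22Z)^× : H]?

1

The order of 13 must divide φ(22) = φ(2)·φ(11) = 1·10 = 10 = 2 · 5.
Divisors of 10: 1, 2, 5, 10.
Compute 13^d (mod 22) for the divisors d until we hit 1:
13^1 ≡ 13
13^2 ≡ 15
13^5 ≡ 21
13^10 ≡ 1
So ord_22(13) = 10, hence |⟨13⟩| = 10.
Index = |(Z/22Z)^×| / |⟨13⟩| = 10 / 10 = 1.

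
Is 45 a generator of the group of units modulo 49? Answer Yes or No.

Yes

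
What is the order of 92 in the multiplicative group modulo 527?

16

ord(92) | φ(527) = φ(17·31) = (17−1)·(31−1) = 16·30 = 480 = 2^5 · 3 · 5.
Divisors of 480: 1, 2, 3, 4, 5, 6, 8, 10, 12, 15, 16, 20, 24, 30, 32, 40, 48, 60, 80, 96, 120, 160, 240, 480.
Evaluate successive powers at the divisors of 480:
92^1 ≡ 92 (mod 527)
92^2 ≡ 32 (mod 527)
92^3 ≡ 309 (mod 527)
92^4 ≡ 497 (mod 527)
92^5 ≡ 402 (mod 527)
92^6 ≡ 94 (mod 527)
92^8 ≡ 373 (mod 527)
92^10 ≡ 342 (mod 527)
92^12 ≡ 404 (mod 527)
92^15 ≡ 464 (mod 527)
92^16 ≡ 1 (mod 527) ✓
Hence ord(92) = 16.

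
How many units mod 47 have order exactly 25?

0

φ(47) = 47 − 1 = 46 = 2 · 23.
In a cyclic group of order 46, there are φ(d) elements of order d for each divisor d of 46, and zero for non-divisors.
25 does not divide 46, so no element of (Z/47Z)^× has order 25.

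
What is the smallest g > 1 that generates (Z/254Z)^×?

3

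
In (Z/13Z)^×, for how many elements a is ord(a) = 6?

2

φ(13) = 13 − 1 = 12 = 2^2 · 3.
(Z/13Z)^× is cyclic (|G| = 12); a cyclic group of order m has exactly φ(d) elements of each order d | m, and none otherwise.
6 = 2 · 3 divides 12, and φ(6) = 2.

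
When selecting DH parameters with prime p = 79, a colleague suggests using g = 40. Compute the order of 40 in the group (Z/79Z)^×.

ord(40) | φ(79) = 79 − 1 = 78 = 2 · 3 · 13.
Divisors of 78: 1, 2, 3, 6, 13, 26, 39, 78.
Compute 40^d (mod 79) for the divisors d until we hit 1:
40^1 ≡ 40
40^2 ≡ 20
40^3 ≡ 10
40^6 ≡ 21
40^13 ≡ 23
40^26 ≡ 55
40^39 ≡ 1
The smallest such exponent is 39, so the order of 40 is 39.

39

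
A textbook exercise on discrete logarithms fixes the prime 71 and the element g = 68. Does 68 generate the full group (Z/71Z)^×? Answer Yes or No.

φ(71) = 71 − 1 = 70 = 2 · 5 · 7.
It suffices to check that the order of 68 is not a proper divisor of 70: compute 68^(70/q) for q ∈ {2, 5, 7}.
68^35 ≡ 70 (mod 71)  [q = 2: ≢ 1 ✓]
68^14 ≡ 54 (mod 71)  [q = 5: ≢ 1 ✓]
68^10 ≡ 48 (mod 71)  [q = 7: ≢ 1 ✓]
Every test exponent gives a nontrivial residue, hence 68 generates the full group.

Yes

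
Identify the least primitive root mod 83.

2

φ(83) = 83 − 1 = 82 = 2 · 41.
g is a primitive root iff g^(82/q) ≢ 1 (mod 83) for each prime q ∈ {2, 41}.
g = 2: 2^41 ≡ 82; 2^2 ≡ 4 — none is 1, so 2 is a primitive root.
So 2 is the smallest generator of (Z/83Z)^×.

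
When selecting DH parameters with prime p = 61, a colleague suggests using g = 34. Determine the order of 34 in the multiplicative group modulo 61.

ord(34) | φ(61) = 61 − 1 = 60 = 2^2 · 3 · 5.
Divisors of 60: 1, 2, 3, 4, 5, 6, 10, 12, 15, 20, 30, 60.
Compute 34^d (mod 61) for the divisors d until we hit 1:
34^1 ≡ 34 (mod 61)
34^2 ≡ 58 (mod 61)
34^3 ≡ 20 (mod 61)
34^4 ≡ 9 (mod 61)
34^5 ≡ 1 (mod 61) ✓
So ord_61(34) = 5.

5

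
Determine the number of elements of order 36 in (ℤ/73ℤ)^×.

φ(73) = 73 − 1 = 72 = 2^3 · 3^2.
(Z/73Z)^× is cyclic (|G| = 72); a cyclic group of order m has exactly φ(d) elements of each order d | m, and none otherwise.
36 = 2^2 · 3^2 divides 72, and φ(36) = 12.

12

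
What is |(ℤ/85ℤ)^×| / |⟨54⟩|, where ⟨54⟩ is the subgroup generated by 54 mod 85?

4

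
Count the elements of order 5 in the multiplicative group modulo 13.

0

φ(13) = 13 − 1 = 12 = 2^2 · 3.
In a cyclic group of order 12, there are φ(d) elements of order d for each divisor d of 12, and zero for non-divisors.
5 does not divide 12, so no element of (Z/13Z)^× has order 5.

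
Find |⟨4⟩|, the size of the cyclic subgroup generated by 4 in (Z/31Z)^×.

5

By Lagrange's theorem, ord_31(4) divides φ(31) = 31 − 1 = 30 = 2 · 3 · 5.
Divisors of 30: 1, 2, 3, 5, 6, 10, 15, 30.
Compute 4^d (mod 31) for the divisors d until we hit 1:
4^1 ≡ 4
4^2 ≡ 16
4^3 ≡ 2
4^5 ≡ 1
Therefore the multiplicative order of 4 modulo 31 is 5.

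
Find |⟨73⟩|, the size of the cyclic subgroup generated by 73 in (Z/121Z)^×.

The order of 73 must divide φ(121) = φ(11^2) = 11·(11−1) = 110 = 2 · 5 · 11.
Divisors of 110: 1, 2, 5, 10, 11, 22, 55, 110.
Evaluate successive powers at the divisors of 110:
73^1 ≡ 73
73^2 ≡ 5
73^5 ≡ 10
73^10 ≡ 100
73^11 ≡ 40
73^22 ≡ 27
73^55 ≡ 120
73^110 ≡ 1
So ord_121(73) = 110.

110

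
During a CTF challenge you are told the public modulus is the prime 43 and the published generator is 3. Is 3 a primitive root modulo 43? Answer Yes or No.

Yes

φ(43) = 43 − 1 = 42 = 2 · 3 · 7.
Test 3^(42/q) mod 43 for each prime factor q of 42:
3^21 ≡ 42 (mod 43)  [q = 2: ≢ 1 ✓]
3^14 ≡ 36 (mod 43)  [q = 3: ≢ 1 ✓]
3^6 ≡ 41 (mod 43)  [q = 7: ≢ 1 ✓]
All checks pass, so 3 has order 42 and is a primitive root modulo 43.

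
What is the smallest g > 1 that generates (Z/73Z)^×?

5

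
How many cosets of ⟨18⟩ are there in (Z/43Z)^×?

ord(18) | φ(43) = 43 − 1 = 42 = 2 · 3 · 7.
Divisors of 42: 1, 2, 3, 6, 7, 14, 21, 42.
Check 18^d mod 43 for each divisor in increasing order:
18^1 ≡ 18
18^2 ≡ 23
18^3 ≡ 27
18^6 ≡ 41
18^7 ≡ 7
18^14 ≡ 6
18^21 ≡ 42
18^42 ≡ 1
Thus |⟨18⟩| = ord(18) = 42.
The index is φ(43) / ord(18) = 42 / 42 = 1.

1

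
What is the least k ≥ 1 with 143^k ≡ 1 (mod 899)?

420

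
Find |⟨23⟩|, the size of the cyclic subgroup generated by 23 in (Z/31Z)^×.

10

ord(23) | φ(31) = 31 − 1 = 30 = 2 · 3 · 5.
Divisors of 30: 1, 2, 3, 5, 6, 10, 15, 30.
Evaluate successive powers at the divisors of 30:
23^1 ≡ 23 (mod 31)
23^2 ≡ 2 (mod 31)
23^3 ≡ 15 (mod 31)
23^5 ≡ 30 (mod 31)
23^6 ≡ 8 (mod 31)
23^10 ≡ 1 (mod 31) ✓
Therefore the multiplicative order of 23 modulo 31 is 10.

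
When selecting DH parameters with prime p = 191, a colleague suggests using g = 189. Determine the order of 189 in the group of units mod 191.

Since 189 ∈ (Z/191Z)^×, its order divides φ(191) = 191 − 1 = 190 = 2 · 5 · 19.
Divisors of 190: 1, 2, 5, 10, 19, 38, 95, 190.
Check 189^d mod 191 for each divisor in increasing order:
189^1 ≡ 189 (mod 191)
189^2 ≡ 4 (mod 191)
189^5 ≡ 159 (mod 191)
189^10 ≡ 69 (mod 191)
189^19 ≡ 7 (mod 191)
189^38 ≡ 49 (mod 191)
189^95 ≡ 190 (mod 191)
189^190 ≡ 1 (mod 191) ✓
So ord_191(189) = 190.

190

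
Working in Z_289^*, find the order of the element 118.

ord(118) | φ(289) = φ(17^2) = 17·(17−1) = 272 = 2^4 · 17.
Divisors of 272: 1, 2, 4, 8, 16, 17, 34, 68, 136, 272.
Check 118^d mod 289 for each divisor in increasing order:
118^1 ≡ 118 (mod 289)
118^2 ≡ 52 (mod 289)
118^4 ≡ 103 (mod 289)
118^8 ≡ 205 (mod 289)
118^16 ≡ 120 (mod 289)
118^17 ≡ 288 (mod 289)
118^34 ≡ 1 (mod 289) ✓
The smallest such exponent is 34, so the order of 118 is 34.

34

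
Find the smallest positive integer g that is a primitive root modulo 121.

2

φ(121) = φ(11^2) = 11·(11−1) = 110 = 2 · 5 · 11.
Test candidates g = 2, 3, … against the prime factors q ∈ {2, 5, 11} of φ(121): g is a generator iff g^(110/q) ≢ 1 for every such q.
g = 2: 2^55 ≡ 120; 2^22 ≡ 81; 2^10 ≡ 56 — none is 1, so 2 is a primitive root.
So 2 is the smallest generator of (Z/121Z)^×.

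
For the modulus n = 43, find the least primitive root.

3

φ(43) = 43 − 1 = 42 = 2 · 3 · 7.
Test candidates g = 2, 3, … against the prime factors q ∈ {2, 3, 7} of φ(43): g is a generator iff g^(42/q) ≢ 1 for every such q.
g = 2: 2^21 ≡ 42; 2^14 ≡ 1 — hits 1, so not a primitive root.
g = 3: 3^21 ≡ 42; 3^14 ≡ 36; 3^6 ≡ 41 — none is 1, so 3 is a primitive root.
Hence the least primitive root of 43 is 3.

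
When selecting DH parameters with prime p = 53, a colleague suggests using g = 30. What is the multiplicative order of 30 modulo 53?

The order of 30 must divide φ(53) = 53 − 1 = 52 = 2^2 · 13.
Divisors of 52: 1, 2, 4, 13, 26, 52.
Test each divisor d:
30^1 ≡ 30 (mod 53)
30^2 ≡ 52 (mod 53)
30^4 ≡ 1 (mod 53) ✓
Therefore the multiplicative order of 30 modulo 53 is 4.

4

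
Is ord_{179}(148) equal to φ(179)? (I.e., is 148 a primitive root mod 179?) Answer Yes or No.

Yes

φ(179) = 179 − 1 = 178 = 2 · 89.
An element g generates (Z/179Z)^× iff g^(178/q) ≢ 1 (mod 179) for each prime q ∈ {2, 89}.
148^89 ≡ 178 (mod 179)  [q = 2: ≢ 1 ✓]
148^2 ≡ 66 (mod 179)  [q = 89: ≢ 1 ✓]
All checks pass, so 148 has order 178 and is a primitive root modulo 179.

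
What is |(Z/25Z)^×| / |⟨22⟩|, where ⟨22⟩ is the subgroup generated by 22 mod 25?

1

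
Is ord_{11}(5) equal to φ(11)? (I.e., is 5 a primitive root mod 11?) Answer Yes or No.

No

φ(11) = 11 − 1 = 10 = 2 · 5.
An element g generates (Z/11Z)^× iff g^(10/q) ≢ 1 (mod 11) for each prime q ∈ {2, 5}.
5^5 ≡ 1 (mod 11)  [q = 2: ≡ 1 ✗]
5^2 ≡ 3 (mod 11)  [q = 5: ≢ 1 ✓]
Since 5^5 ≡ 1, the order of 5 divides 5 < 10, so 5 is not a primitive root.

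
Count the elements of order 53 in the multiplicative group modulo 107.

52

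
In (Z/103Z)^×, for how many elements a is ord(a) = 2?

φ(103) = 103 − 1 = 102 = 2 · 3 · 17.
In a cyclic group of order 102, there are φ(d) elements of order d for each divisor d of 102, and zero for non-divisors.
2 | 102, and φ(2) = 2 − 1 = 1.

1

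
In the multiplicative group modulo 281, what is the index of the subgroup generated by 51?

1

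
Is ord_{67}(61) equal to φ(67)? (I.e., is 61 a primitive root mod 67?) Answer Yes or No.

φ(67) = 67 − 1 = 66 = 2 · 3 · 11.
Test 61^(66/q) mod 67 for each prime factor q of 66:
61^33 ≡ 66 (mod 67)  [q = 2: ≢ 1 ✓]
61^22 ≡ 37 (mod 67)  [q = 3: ≢ 1 ✓]
61^6 ≡ 24 (mod 67)  [q = 11: ≢ 1 ✓]
Every test exponent gives a nontrivial residue, hence 61 generates the full group.

Yes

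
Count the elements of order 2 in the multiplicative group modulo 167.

φ(167) = 167 − 1 = 166 = 2 · 83.
In a cyclic group of order 166, there are φ(d) elements of order d for each divisor d of 166, and zero for non-divisors.
2 | 166, and φ(2) = 2 − 1 = 1.

1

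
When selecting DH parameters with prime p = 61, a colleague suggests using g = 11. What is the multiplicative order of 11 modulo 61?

4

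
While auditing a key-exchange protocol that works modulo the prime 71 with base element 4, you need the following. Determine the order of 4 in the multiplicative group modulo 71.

ord(4) | φ(71) = 71 − 1 = 70 = 2 · 5 · 7.
Divisors of 70: 1, 2, 5, 7, 10, 14, 35, 70.
Evaluate successive powers at the divisors of 70:
4^1 ≡ 4 (mod 71)
4^2 ≡ 16 (mod 71)
4^5 ≡ 30 (mod 71)
4^7 ≡ 54 (mod 71)
4^10 ≡ 48 (mod 71)
4^14 ≡ 5 (mod 71)
4^35 ≡ 1 (mod 71) ✓
So ord_71(4) = 35.

35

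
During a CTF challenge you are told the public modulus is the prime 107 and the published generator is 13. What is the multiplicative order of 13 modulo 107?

Since 13 ∈ (Z/107Z)^×, its order divides φ(107) = 107 − 1 = 106 = 2 · 53.
Divisors of 106: 1, 2, 53, 106.
Compute 13^d (mod 107) for the divisors d until we hit 1:
13^1 ≡ 13 (mod 107)
13^2 ≡ 62 (mod 107)
13^53 ≡ 1 (mod 107) ✓
The smallest such exponent is 53, so the order of 13 is 53.

53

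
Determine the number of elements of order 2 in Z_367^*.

φ(367) = 367 − 1 = 366 = 2 · 3 · 61.
Since (Z/367Z)^× is cyclic of order 366, the number of elements of order d is φ(d) when d | 366 and 0 otherwise.
2 | 366, and φ(2) = 2 − 1 = 1.

1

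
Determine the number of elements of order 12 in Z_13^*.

4

φ(13) = 13 − 1 = 12 = 2^2 · 3.
In a cyclic group of order 12, there are φ(d) elements of order d for each divisor d of 12, and zero for non-divisors.
12 = 2^2 · 3 divides 12, and φ(12) = 4.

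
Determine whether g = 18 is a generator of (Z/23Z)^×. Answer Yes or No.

No

φ(23) = 23 − 1 = 22 = 2 · 11.
It suffices to check that the order of 18 is not a proper divisor of 22: compute 18^(22/q) for q ∈ {2, 11}.
18^11 ≡ 1 (mod 23)  [q = 2: ≡ 1 ✗]
18^2 ≡ 2 (mod 23)  [q = 11: ≢ 1 ✓]
Since 18^11 ≡ 1, the order of 18 divides 11 < 22, so 18 is not a primitive root.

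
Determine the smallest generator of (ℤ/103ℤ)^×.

φ(103) = 103 − 1 = 102 = 2 · 3 · 17.
Test candidates g = 2, 3, … against the prime factors q ∈ {2, 3, 17} of φ(103): g is a generator iff g^(102/q) ≢ 1 for every such q.
g = 2: 2^51 ≡ 1 — hits 1, so not a primitive root.
g = 3: 3^51 ≡ 102; 3^34 ≡ 1 — hits 1, so not a primitive root.
g = 4: 4^51 ≡ 1 — hits 1, so not a primitive root.
g = 5: 5^51 ≡ 102; 5^34 ≡ 56; 5^6 ≡ 72 — none is 1, so 5 is a primitive root.
The smallest primitive root modulo 103 is 5.

5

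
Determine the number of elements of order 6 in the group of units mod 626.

φ(626) = φ(2)·φ(313) = 1·312 = 312 = 2^3 · 3 · 13.
(Z/626Z)^× is cyclic (|G| = 312); a cyclic group of order m has exactly φ(d) elements of each order d | m, and none otherwise.
6 = 2 · 3 divides 312, and φ(6) = 2.

2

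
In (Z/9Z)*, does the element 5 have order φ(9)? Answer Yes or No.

φ(9) = φ(3^2) = 3·(3−1) = 6 = 2 · 3.
Test 5^(6/q) mod 9 for each prime factor q of 6:
5^3 ≡ 8 (mod 9)  [q = 2: ≢ 1 ✓]
5^2 ≡ 7 (mod 9)  [q = 3: ≢ 1 ✓]
All checks pass, so 5 has order 6 and is a primitive root modulo 9.

Yes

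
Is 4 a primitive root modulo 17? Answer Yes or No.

No

φ(17) = 17 − 1 = 16 = 2^4.
It suffices to check that the order of 4 is not a proper divisor of 16: compute 4^(16/q) for q ∈ {2}.
4^8 ≡ 1 (mod 17)  [q = 2: ≡ 1 ✗]
The check at q = 2 fails, so 4 generates a proper subgroup.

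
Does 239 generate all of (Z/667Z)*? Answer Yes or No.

No

667 = 23 · 29 is a product of two distinct odd primes, so (Z/667Z)^× ≅ (Z/23Z)^× × (Z/29Z)^× is not cyclic.
No primitive root modulo 667 exists; in particular 239 is not one.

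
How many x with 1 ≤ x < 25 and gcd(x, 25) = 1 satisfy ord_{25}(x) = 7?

0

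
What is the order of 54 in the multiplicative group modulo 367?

366

By Lagrange's theorem, ord_367(54) divides φ(367) = 367 − 1 = 366 = 2 · 3 · 61.
Divisors of 366: 1, 2, 3, 6, 61, 122, 183, 366.
Check 54^d mod 367 for each divisor in increasing order:
54^1 ≡ 54
54^2 ≡ 347
54^3 ≡ 21
54^6 ≡ 74
54^61 ≡ 284
54^122 ≡ 283
54^183 ≡ 366
54^366 ≡ 1
So ord_367(54) = 366.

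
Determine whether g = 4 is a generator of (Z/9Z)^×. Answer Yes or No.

φ(9) = φ(3^2) = 3·(3−1) = 6 = 2 · 3.
An element g generates (Z/9Z)^× iff g^(6/q) ≢ 1 (mod 9) for each prime q ∈ {2, 3}.
4^3 ≡ 1 (mod 9)  [q = 2: ≡ 1 ✗]
4^2 ≡ 7 (mod 9)  [q = 3: ≢ 1 ✓]
4^3 ≡ 1 shows ord(4) | 3, strictly less than φ(9); not a primitive root.

No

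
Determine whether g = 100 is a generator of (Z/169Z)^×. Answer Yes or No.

φ(169) = φ(13^2) = 13·(13−1) = 156 = 2^2 · 3 · 13.
100 is a primitive root mod 169 iff 100^(φ(169)/q) ≢ 1 for every prime q | φ(169), i.e. q ∈ {2, 3, 13}.
100^78 ≡ 1 (mod 169)  [q = 2: ≡ 1 ✗]
100^52 ≡ 22 (mod 169)  [q = 3: ≢ 1 ✓]
100^12 ≡ 105 (mod 169)  [q = 13: ≢ 1 ✓]
100^78 ≡ 1 shows ord(100) | 78, strictly less than φ(169); not a primitive root.

No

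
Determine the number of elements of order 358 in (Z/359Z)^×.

φ(359) = 359 − 1 = 358 = 2 · 179.
Since (Z/359Z)^× is cyclic of order 358, the number of elements of order d is φ(d) when d | 358 and 0 otherwise.
358 = 2 · 179 divides 358, and φ(358) = 178.

178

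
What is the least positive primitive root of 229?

6

φ(229) = 229 − 1 = 228 = 2^2 · 3 · 19.
g is a primitive root iff g^(228/q) ≢ 1 (mod 229) for each prime q ∈ {2, 3, 19}.
g = 2: 2^114 ≡ 228; 2^76 ≡ 1 — hits 1, so not a primitive root.
g = 3: 3^114 ≡ 1 — hits 1, so not a primitive root.
g = 4: 4^114 ≡ 1 — hits 1, so not a primitive root.
g = 5: 5^114 ≡ 1 — hits 1, so not a primitive root.
g = 6: 6^114 ≡ 228; 6^76 ≡ 134; 6^12 ≡ 165 — none is 1, so 6 is a primitive root.
The smallest primitive root modulo 229 is 6.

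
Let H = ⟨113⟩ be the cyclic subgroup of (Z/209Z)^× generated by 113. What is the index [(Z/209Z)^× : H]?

By Lagrange's theorem, ord_209(113) divides φ(209) = φ(11·19) = (11−1)·(19−1) = 10·18 = 180 = 2^2 · 3^2 · 5.
Divisors of 180: 1, 2, 3, 4, 5, 6, 9, 10, 12, 15, 18, 20, 30, 36, 45, 60, 90, 180.
Evaluate successive powers at the divisors of 180:
113^1 ≡ 113 (mod 209)
113^2 ≡ 20 (mod 209)
113^3 ≡ 170 (mod 209)
113^4 ≡ 191 (mod 209)
113^5 ≡ 56 (mod 209)
113^6 ≡ 58 (mod 209)
113^9 ≡ 37 (mod 209)
113^10 ≡ 1 (mod 209) ✓
The order of 113 is 10, so the subgroup it generates has 10 elements.
[(Z/209Z)^× : ⟨113⟩] = 180/10 = 18.

18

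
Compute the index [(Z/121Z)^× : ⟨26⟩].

By Lagrange's theorem, ord_121(26) divides φ(121) = φ(11^2) = 11·(11−1) = 110 = 2 · 5 · 11.
Divisors of 110: 1, 2, 5, 10, 11, 22, 55, 110.
Compute 26^d (mod 121) for the divisors d until we hit 1:
26^1 ≡ 26
26^2 ≡ 71
26^5 ≡ 23
26^10 ≡ 45
26^11 ≡ 81
26^22 ≡ 27
26^55 ≡ 1
The order of 26 is 55, so the subgroup it generates has 55 elements.
Index = |(Z/121Z)^×| / |⟨26⟩| = 110 / 55 = 2.

2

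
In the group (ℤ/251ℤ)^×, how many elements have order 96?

φ(251) = 251 − 1 = 250 = 2 · 5^3.
In a cyclic group of order 250, there are φ(d) elements of order d for each divisor d of 250, and zero for non-divisors.
Here 250 is not a multiple of 96, so there are no elements of order 96.

0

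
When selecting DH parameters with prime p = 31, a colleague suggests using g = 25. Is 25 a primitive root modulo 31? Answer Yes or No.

No

φ(31) = 31 − 1 = 30 = 2 · 3 · 5.
Test 25^(30/q) mod 31 for each prime factor q of 30:
25^15 ≡ 1 (mod 31)  [q = 2: ≡ 1 ✗]
25^10 ≡ 25 (mod 31)  [q = 3: ≢ 1 ✓]
25^6 ≡ 1 (mod 31)  [q = 5: ≡ 1 ✗]
25^15 ≡ 1 shows ord(25) | 15, strictly less than φ(31); not a primitive root.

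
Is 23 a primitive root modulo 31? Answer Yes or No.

No

φ(31) = 31 − 1 = 30 = 2 · 3 · 5.
23 is a primitive root mod 31 iff 23^(φ(31)/q) ≢ 1 for every prime q | φ(31), i.e. q ∈ {2, 3, 5}.
23^15 ≡ 30 (mod 31)  [q = 2: ≢ 1 ✓]
23^10 ≡ 1 (mod 31)  [q = 3: ≡ 1 ✗]
23^6 ≡ 8 (mod 31)  [q = 5: ≢ 1 ✓]
The check at q = 3 fails, so 23 generates a proper subgroup.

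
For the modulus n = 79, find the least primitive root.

3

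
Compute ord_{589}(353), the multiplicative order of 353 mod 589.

30

The order of 353 must divide φ(589) = φ(19·31) = (19−1)·(31−1) = 18·30 = 540 = 2^2 · 3^3 · 5.
Divisors of 540: 1, 2, 3, 4, 5, 6, 9, 10, 12, 15, 18, 20, 27, 30, 36, 45, 54, 60, 90, 108, 135, 180, 270, 540.
Evaluate successive powers at the divisors of 540:
353^1 ≡ 353 (mod 589)
353^2 ≡ 330 (mod 589)
353^3 ≡ 457 (mod 589)
353^4 ≡ 524 (mod 589)
353^5 ≡ 26 (mod 589)
353^6 ≡ 343 (mod 589)
353^9 ≡ 77 (mod 589)
353^10 ≡ 87 (mod 589)
353^12 ≡ 438 (mod 589)
353^15 ≡ 495 (mod 589)
353^18 ≡ 39 (mod 589)
353^20 ≡ 501 (mod 589)
353^27 ≡ 58 (mod 589)
353^30 ≡ 1 (mod 589) ✓
So ord_589(353) = 30.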